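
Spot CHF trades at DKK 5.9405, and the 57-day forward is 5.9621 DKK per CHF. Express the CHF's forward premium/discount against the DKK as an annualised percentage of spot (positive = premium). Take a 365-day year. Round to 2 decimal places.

+2.33%

T = 57/365 years.
CHF trades forward at +0.36361% vs spot over the period.
Annualise by dividing by T: 0.0036361 / (57/365) = 0.023284 → 2.33%.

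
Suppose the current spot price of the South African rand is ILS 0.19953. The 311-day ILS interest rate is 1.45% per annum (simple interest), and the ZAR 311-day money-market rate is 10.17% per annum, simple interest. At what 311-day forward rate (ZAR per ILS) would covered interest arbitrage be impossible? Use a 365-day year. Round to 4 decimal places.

5.3796

T = 311/365 years.
ILS accumulates by 1 + 0.0145×311/365 = 1.0123548.
Growth of 1 ZAR over T: 1 + 0.1017×311/365 = 1.086654.
Forward (ILS per ZAR) = 0.19953 × 1.0123548 / 1.086654 = 0.1858873.
Quoted the other way: 1/0.1858873 = 5.3796 ZAR per ILS.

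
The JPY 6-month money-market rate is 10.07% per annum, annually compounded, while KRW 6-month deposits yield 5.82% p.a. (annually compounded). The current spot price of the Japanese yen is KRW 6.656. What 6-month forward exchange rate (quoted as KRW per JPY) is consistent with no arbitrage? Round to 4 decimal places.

6.5262

T = 6/12 years.
KRW accumulates by (1 + 0.0582)^(6/12) = 1.0286885.
Growth of 1 JPY over T: (1 + 0.1007)^(6/12) = 1.0491425.
CIP: F = S · (grow KRW)/(grow JPY) = 6.656 × 1.0286885/1.0491425 = 6.526235 KRW per JPY.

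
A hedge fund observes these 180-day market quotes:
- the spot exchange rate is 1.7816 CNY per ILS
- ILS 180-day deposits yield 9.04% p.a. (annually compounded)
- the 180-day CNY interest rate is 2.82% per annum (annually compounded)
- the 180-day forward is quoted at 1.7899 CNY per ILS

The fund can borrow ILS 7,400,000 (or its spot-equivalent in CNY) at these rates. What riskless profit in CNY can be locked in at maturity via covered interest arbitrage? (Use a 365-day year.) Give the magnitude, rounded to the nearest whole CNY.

CNY 456,905

T = 180/365 years.
Keep in ILS, deliver into the forward: 7,400,000·1.0436033971·1.7899 = CNY 13,822,798.33.
Swap to CNY now, deposit: 7,400,000·1.7816·1.0138088463 = CNY 13,365,893.62.
The quoted forward overvalues ILS, so borrow CNY, buy ILS at spot, deposit the ILS at 9.04%, and sell the proceeds forward at 1.7899.
The gap between the two covered legs is CNY 456,905.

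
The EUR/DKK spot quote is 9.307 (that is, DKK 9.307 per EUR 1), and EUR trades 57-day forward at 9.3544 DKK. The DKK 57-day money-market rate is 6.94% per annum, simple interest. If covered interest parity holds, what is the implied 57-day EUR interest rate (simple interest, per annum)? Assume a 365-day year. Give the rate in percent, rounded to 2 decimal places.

3.66%

T = 57/365 years.
F/S = 9.3544/9.307 = 1.0050929 = (growth of DKK) / (growth of EUR).
DKK growth factor: 1 + 0.0694×57/365 = 1.0108378.
So the EUR growth factor = 1.0057158.
(1.0057158 − 1)/T = 0.036601, i.e. 3.66%.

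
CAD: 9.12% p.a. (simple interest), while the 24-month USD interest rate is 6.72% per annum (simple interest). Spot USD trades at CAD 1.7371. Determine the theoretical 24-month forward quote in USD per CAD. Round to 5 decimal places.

T = 2 years.
Growth of 1 CAD over T: 1 + 0.0912×2 = 1.182400.
USD accumulates by 1 + 0.0672×2 = 1.134400.
So F = 1.7371 × 1.182400 / 1.134400 = 1.810602 (CAD/USD).
Quoted the other way: 1/1.810602 = 0.55230 USD per CAD.

0.55230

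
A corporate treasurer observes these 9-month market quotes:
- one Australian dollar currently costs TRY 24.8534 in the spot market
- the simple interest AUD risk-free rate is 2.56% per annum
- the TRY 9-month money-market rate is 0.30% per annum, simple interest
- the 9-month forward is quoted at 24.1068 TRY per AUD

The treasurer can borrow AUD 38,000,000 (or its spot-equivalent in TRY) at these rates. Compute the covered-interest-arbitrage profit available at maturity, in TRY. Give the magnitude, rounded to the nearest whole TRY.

T = 9/12 years.
Invest the AUD and cover forward: 38,000,000 × 1.019200 × 24.1068 = TRY 933,646,721.28.
Convert at spot and invest in TRY: 38,000,000 × 24.8534 × 1.002250 = TRY 946,554,165.70.
The quoted forward undervalues AUD, so borrow AUD, convert to TRY at spot, deposit the TRY at 0.30%, and buy AUD forward at 24.1068 to cover the loan.
Arbitrage profit = |933,646,721.28 − 946,554,165.70| = TRY 12,907,444.

TRY 12,907,444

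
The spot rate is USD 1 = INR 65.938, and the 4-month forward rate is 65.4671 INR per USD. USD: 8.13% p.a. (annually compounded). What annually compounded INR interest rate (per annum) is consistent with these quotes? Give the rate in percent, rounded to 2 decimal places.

5.83%

T = 4/12 years.
F/S = 65.4671/65.938 = 0.9928584 = (growth of INR) / (growth of USD).
The USD side grows by (1 + 0.0813)^(4/12) = 1.0263971.
So the INR growth factor = 1.019067.
r = 1.019067^(12/4) − 1 = 0.058299 → 5.83%.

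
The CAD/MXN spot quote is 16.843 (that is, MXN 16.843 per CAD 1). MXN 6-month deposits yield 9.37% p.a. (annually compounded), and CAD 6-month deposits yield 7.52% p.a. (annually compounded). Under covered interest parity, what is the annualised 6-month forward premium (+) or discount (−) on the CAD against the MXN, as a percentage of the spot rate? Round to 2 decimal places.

T = 6/12 years.
CIP forward (MXN per CAD) = 16.843 × 1.0458011/1.0369185 = 16.987283.
Annualised premium = (F − S)/S × (1/T) = (16.987283 − 16.843)/16.843 ÷ (6/12) = 1.71%.

+1.71%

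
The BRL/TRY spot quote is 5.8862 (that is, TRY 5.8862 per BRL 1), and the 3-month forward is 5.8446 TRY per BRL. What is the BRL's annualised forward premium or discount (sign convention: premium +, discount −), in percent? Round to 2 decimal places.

-2.83%

T = 3/12 years.
Period premium: (5.8446 − 5.8862)/5.8862 = -0.0070674.
Annualise by dividing by T: -0.0070674 / (3/12) = -0.028270 → -2.83%.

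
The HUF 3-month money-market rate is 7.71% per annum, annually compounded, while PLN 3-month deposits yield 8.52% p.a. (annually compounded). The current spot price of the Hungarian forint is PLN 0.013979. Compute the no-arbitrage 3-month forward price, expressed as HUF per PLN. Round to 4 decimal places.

71.4020

T = 3/12 years.
PLN growth factor: (1 + 0.0852)^(3/12) = 1.02065143.
HUF growth factor: (1 + 0.0771)^(3/12) = 1.01874152.
CIP: F = S · (grow PLN)/(grow HUF) = 0.013979 × 1.02065143/1.01874152 = 0.014005207 PLN per HUF.
Quoted the other way: 1/0.014005207 = 71.4020 HUF per PLN.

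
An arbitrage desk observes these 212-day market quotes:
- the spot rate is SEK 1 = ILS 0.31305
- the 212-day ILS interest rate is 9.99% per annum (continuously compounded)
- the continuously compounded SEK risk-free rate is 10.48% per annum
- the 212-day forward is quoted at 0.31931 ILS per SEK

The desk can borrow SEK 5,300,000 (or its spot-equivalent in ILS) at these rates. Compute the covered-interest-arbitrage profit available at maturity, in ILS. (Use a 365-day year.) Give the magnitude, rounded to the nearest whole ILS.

T = 212/365 years.
Route A — deposit SEK, sell forward: 5,300,000 × 1.062760892 × 0.31931 = ILS 1,798,555.96.
Route B — convert at spot, deposit ILS: 5,300,000 × 0.31305 × 1.059740545 = ILS 1,758,284.42.
The quoted forward overvalues SEK, so borrow ILS, buy SEK at spot, deposit the SEK at 10.48%, and sell the proceeds forward at 0.31931.
Arbitrage profit = |1,798,555.96 − 1,758,284.42| = ILS 40,272.

ILS 40,272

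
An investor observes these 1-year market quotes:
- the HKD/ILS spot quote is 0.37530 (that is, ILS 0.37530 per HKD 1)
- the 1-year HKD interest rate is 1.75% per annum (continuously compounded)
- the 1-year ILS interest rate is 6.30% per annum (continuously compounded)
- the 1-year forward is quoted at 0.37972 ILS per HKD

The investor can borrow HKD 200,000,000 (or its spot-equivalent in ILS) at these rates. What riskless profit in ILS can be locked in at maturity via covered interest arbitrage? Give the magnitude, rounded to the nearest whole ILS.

T = 1 year.
Route A — deposit HKD, sell forward: 200,000,000 × 1.0176540222 × 0.37972 = ILS 77,284,717.06.
Route B — convert at spot, deposit ILS: 200,000,000 × 0.37530 × 1.0650268392 = ILS 79,940,914.55.
The quoted forward undervalues HKD, so borrow HKD, convert to ILS at spot, deposit the ILS at 6.30%, and buy HKD forward at 0.37972 to cover the loan.
Arbitrage profit = |77,284,717.06 − 79,940,914.55| = ILS 2,656,197.

ILS 2,656,197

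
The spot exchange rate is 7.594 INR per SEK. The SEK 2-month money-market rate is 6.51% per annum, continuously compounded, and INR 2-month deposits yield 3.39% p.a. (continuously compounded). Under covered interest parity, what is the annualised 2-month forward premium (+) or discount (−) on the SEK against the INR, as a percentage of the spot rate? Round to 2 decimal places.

-3.11%

T = 2/12 years.
No-arbitrage forward: 7.594 × 1.005666 / 1.0109091 = 7.554614 INR/SEK.
Annualised premium = (F − S)/S × (1/T) = (7.554614 − 7.594)/7.594 ÷ (2/12) = -3.11%.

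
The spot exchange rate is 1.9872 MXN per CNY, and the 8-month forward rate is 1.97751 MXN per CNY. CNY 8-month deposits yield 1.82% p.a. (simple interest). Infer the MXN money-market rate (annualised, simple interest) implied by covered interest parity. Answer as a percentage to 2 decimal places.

1.08%

T = 8/12 years.
By CIP, F/S equals the MXN-to-CNY growth ratio: 1.97751/1.9872 = 0.9951238.
CNY growth factor: 1 + 0.0182×8/12 = 1.0121333.
That pins the MXN growth at 1.0071979.
r = (1.0071979 − 1)/(8/12) = 0.010797 → 1.08%.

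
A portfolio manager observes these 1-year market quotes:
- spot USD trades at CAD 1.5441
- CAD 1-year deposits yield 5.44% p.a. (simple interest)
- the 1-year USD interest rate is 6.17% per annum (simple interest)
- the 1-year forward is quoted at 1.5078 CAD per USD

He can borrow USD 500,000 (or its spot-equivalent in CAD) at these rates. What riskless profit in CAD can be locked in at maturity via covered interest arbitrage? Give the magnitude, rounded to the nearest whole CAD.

CAD 13,634

T = 1 year.
Keep in USD, deliver into the forward: 500,000·1.061700·1.5078 = CAD 800,415.63.
Swap to CAD now, deposit: 500,000·1.5441·1.054400 = CAD 814,049.52.
The quoted forward undervalues USD, so borrow USD, convert to CAD at spot, deposit the CAD at 5.44%, and buy USD forward at 1.5078 to cover the loan.
Profit = 814,049.52 − 800,415.63 = CAD 13,634.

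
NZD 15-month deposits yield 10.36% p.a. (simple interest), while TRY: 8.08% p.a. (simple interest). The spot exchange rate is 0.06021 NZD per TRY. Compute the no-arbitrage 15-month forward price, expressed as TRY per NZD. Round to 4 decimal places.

16.1895

T = 15/12 years.
NZD accumulates by 1 + 0.1036×15/12 = 1.129500.
Growth of 1 TRY over T: 1 + 0.0808×15/12 = 1.101000.
CIP: F = S · (grow NZD)/(grow TRY) = 0.06021 × 1.129500/1.101000 = 0.061768569 NZD per TRY.
Quoted the other way: 1/0.061768569 = 16.1895 TRY per NZD.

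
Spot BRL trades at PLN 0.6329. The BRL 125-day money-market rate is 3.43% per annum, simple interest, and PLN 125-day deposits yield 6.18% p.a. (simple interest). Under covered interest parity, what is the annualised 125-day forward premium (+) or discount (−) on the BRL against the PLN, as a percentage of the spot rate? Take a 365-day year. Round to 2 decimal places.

T = 125/365 years.
F = S · g_PLN/g_BRL = 0.6329 × 1.0211644/1.0117466 = 0.6387913.
(F − S)/S ÷ T = (0.6387913 − 0.6329)/0.6329/(125/365) = 0.027181 → 2.72%.

+2.72%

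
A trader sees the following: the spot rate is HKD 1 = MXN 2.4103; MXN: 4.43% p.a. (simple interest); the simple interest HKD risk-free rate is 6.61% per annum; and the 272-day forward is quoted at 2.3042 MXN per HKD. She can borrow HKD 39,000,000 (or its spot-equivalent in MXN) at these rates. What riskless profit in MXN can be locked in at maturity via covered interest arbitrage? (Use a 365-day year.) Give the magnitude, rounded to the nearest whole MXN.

T = 272/365 years.
Route A — deposit HKD, sell forward: 39,000,000 × 1.0492580822 × 2.3042 = MXN 94,290,318.45.
Route B — convert at spot, deposit MXN: 39,000,000 × 2.4103 × 1.0330126027 = MXN 97,104,940.78.
The quoted forward undervalues HKD, so borrow HKD, convert to MXN at spot, deposit the MXN at 4.43%, and buy HKD forward at 2.3042 to cover the loan.
Arbitrage profit = |94,290,318.45 − 97,104,940.78| = MXN 2,814,622.

MXN 2,814,622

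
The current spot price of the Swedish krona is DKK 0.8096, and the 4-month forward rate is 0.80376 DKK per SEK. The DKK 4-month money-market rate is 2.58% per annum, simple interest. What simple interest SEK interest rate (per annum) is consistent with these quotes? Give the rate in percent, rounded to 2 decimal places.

T = 4/12 years.
By CIP, F/S equals the DKK-to-SEK growth ratio: 0.80376/0.8096 = 0.9927866.
The DKK side grows by 1 + 0.0258×4/12 = 1.008600.
Hence g_SEK = 1.0159283.
(1.0159283 − 1)/T = 0.047785, i.e. 4.78%.

4.78%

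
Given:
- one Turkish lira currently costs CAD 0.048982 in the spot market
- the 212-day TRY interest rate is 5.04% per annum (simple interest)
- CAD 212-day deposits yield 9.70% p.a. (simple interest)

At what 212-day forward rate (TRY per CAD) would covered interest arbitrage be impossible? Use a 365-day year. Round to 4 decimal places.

T = 212/365 years.
CAD growth factor: 1 + 0.0970×212/365 = 1.05633973.
TRY accumulates by 1 + 0.0504×212/365 = 1.02927342.
CIP: F = S · (grow CAD)/(grow TRY) = 0.048982 × 1.05633973/1.02927342 = 0.050270056 CAD per TRY.
Quoted the other way: 1/0.050270056 = 19.8926 TRY per CAD.

19.8926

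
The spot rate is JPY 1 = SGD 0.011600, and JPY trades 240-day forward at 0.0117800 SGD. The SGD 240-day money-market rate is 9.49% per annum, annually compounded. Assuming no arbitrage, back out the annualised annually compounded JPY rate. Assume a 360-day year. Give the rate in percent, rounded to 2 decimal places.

T = 240/360 years.
F/S = 0.01178/0.0116 = 1.0155172 = (growth of SGD) / (growth of JPY).
SGD growth factor: (1 + 0.0949)^(240/360) = 1.062306.
Hence g_JPY = 1.0460739.
r = 1.0460739^(360/240) − 1 = 0.069901 → 6.99%.

6.99%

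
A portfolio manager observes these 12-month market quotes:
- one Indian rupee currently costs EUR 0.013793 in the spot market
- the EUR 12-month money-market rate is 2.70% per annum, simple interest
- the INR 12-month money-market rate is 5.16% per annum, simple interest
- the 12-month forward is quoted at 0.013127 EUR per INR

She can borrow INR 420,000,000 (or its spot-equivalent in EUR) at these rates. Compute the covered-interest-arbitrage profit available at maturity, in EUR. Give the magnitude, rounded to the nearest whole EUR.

EUR 151,644

T = 1 year.
Keep in INR, deliver into the forward: 420,000,000·1.051600·0.013127 = EUR 5,797,828.34.
Swap to EUR now, deposit: 420,000,000·0.013793·1.027000 = EUR 5,949,472.62.
The quoted forward undervalues INR, so borrow INR, convert to EUR at spot, deposit the EUR at 2.70%, and buy INR forward at 0.013127 to cover the loan.
Profit = 5,949,472.62 − 5,797,828.34 = EUR 151,644.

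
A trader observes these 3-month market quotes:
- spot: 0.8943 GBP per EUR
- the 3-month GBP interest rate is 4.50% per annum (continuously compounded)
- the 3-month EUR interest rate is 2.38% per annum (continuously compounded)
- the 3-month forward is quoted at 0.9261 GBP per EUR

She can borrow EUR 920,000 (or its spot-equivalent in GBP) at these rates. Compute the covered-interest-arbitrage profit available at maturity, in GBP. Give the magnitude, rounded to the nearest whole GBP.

GBP 25,032

T = 3/12 years.
Route A — deposit EUR, sell forward: 920,000 × 1.00596774 × 0.9261 = GBP 857,096.59.
Route B — convert at spot, deposit GBP: 920,000 × 0.8943 × 1.01131352 = GBP 832,064.27.
The quoted forward overvalues EUR, so borrow GBP, buy EUR at spot, deposit the EUR at 2.38%, and sell the proceeds forward at 0.9261.
The gap between the two covered legs is GBP 25,032.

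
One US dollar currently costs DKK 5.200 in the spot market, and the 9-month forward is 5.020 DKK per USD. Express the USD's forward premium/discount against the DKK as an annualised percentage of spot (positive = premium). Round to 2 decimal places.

T = 9/12 years.
Period premium: (5.020 − 5.2)/5.2 = -0.0346154.
Per annum: -0.0346154 / (9/12) = -0.046154 = -4.62%.

-4.62%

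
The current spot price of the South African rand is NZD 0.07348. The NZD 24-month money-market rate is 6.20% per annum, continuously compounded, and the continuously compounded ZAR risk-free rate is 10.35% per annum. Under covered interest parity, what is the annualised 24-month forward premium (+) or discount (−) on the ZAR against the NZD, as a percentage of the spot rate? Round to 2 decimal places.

-3.98%

T = 2 years.
No-arbitrage forward: 0.07348 × 1.1320159 / 1.2299826 = 0.06762740 NZD/ZAR.
Annualised premium = (F − S)/S × (1/T) = (0.06762740 − 0.07348)/0.07348 ÷ 2 = -3.98%.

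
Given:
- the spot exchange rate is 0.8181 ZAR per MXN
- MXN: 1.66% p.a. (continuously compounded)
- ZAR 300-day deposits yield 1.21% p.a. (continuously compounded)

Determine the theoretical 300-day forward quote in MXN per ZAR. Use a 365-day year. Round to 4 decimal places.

1.2269

T = 300/365 years.
ZAR growth factor: e^(0.0121×300/365) = 1.0099948.
MXN accumulates by e^(0.0166×300/365) = 1.0137373.
Forward (ZAR per MXN) = 0.8181 × 1.0099948 / 1.0137373 = 0.8150798.
Invert for MXN per ZAR: 1 / 0.8150798 = 1.2269.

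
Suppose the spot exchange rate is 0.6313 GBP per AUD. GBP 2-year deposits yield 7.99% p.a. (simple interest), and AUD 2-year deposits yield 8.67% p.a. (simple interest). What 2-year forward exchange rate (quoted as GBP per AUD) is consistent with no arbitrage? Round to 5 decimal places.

0.62398

T = 2 years.
GBP growth factor: 1 + 0.0799×2 = 1.159800.
AUD growth factor: 1 + 0.0867×2 = 1.173400.
So F = 0.6313 × 1.159800 / 1.173400 = 0.6239831 (GBP/AUD).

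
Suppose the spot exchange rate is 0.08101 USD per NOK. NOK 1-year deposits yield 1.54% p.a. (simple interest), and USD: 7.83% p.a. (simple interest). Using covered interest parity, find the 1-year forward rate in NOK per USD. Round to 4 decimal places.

T = 1 year.
USD growth factor: 1 + 0.0783×1 = 1.078300.
Growth of 1 NOK over T: 1 + 0.0154×1 = 1.015400.
So F = 0.08101 × 1.078300 / 1.015400 = 0.086028248 (USD/NOK).
Quoted the other way: 1/0.086028248 = 11.6241 NOK per USD.

11.6241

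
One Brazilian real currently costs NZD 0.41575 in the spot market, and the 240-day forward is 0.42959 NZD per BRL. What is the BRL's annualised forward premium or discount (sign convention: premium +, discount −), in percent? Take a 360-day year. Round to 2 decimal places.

T = 240/360 years.
(F − S)/S = (0.42959 − 0.41575)/0.41575 = 0.0332892.
Annualise by dividing by T: 0.0332892 / (240/360) = 0.049934 → 4.99%.

+4.99%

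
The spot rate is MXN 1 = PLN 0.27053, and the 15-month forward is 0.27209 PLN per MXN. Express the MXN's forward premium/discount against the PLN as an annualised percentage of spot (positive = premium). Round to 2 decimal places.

+0.46%

T = 15/12 years.
MXN trades forward at +0.57665% vs spot over the period.
Per annum: 0.0057665 / (15/12) = 0.004613 = 0.46%.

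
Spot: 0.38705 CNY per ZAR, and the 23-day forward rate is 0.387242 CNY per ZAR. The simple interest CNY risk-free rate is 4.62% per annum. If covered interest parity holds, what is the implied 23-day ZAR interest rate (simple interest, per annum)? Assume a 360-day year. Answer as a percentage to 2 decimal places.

T = 23/360 years.
By CIP, F/S equals the CNY-to-ZAR growth ratio: 0.387242/0.38705 = 1.0004961.
CNY growth factor: 1 + 0.0462×23/360 = 1.0029517.
That pins the ZAR growth at 1.0024544.
(1.0024544 − 1)/T = 0.038417, i.e. 3.84%.

3.84%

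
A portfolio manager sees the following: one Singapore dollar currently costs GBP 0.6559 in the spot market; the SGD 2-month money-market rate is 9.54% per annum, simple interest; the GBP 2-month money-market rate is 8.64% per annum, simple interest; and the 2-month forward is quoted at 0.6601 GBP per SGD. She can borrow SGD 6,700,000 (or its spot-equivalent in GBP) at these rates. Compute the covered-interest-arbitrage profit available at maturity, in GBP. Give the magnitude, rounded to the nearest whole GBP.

T = 2/12 years.
Invest the SGD and cover forward: 6,700,000 × 1.015900 × 0.6601 = GBP 4,492,990.45.
Convert at spot and invest in GBP: 6,700,000 × 0.6559 × 1.014400 = GBP 4,457,811.23.
The quoted forward overvalues SGD, so borrow GBP, buy SGD at spot, deposit the SGD at 9.54%, and sell the proceeds forward at 0.6601.
Arbitrage profit = |4,492,990.45 − 4,457,811.23| = GBP 35,179.

GBP 35,179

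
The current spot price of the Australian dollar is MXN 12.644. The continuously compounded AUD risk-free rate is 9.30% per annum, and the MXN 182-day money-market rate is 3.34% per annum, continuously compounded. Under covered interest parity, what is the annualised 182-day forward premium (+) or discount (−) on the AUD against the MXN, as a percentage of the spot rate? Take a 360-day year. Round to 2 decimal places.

T = 182/360 years.
F = S · g_MXN/g_AUD = 12.644 × 1.0170289/1.0481395 = 12.268704.
Annualised premium = (F − S)/S × (1/T) = (12.268704 − 12.644)/12.644 ÷ (182/360) = -5.87%.

-5.87%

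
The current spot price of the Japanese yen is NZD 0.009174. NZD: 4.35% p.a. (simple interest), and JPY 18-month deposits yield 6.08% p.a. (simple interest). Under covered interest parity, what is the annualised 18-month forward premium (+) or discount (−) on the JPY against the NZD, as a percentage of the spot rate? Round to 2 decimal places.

T = 18/12 years.
F = S · g_NZD/g_JPY = 0.009174 × 1.065250/1.091200 = 0.008955832.
(F − S)/S ÷ T = (0.008955832 − 0.009174)/0.009174/(18/12) = -0.015854 → -1.59%.

-1.59%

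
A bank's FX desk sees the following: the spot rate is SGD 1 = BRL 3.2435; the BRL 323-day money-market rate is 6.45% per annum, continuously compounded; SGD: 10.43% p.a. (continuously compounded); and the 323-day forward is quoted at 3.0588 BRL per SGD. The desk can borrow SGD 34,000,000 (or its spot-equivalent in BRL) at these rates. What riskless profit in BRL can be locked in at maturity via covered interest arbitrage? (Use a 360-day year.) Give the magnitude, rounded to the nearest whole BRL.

T = 323/360 years.
Keep in SGD, deliver into the forward: 34,000,000·1.09809875273·3.0588 = BRL 114,201,391.80.
Swap to BRL now, deposit: 34,000,000·3.2435·1.0595781247 = BRL 116,849,216.01.
The quoted forward undervalues SGD, so borrow SGD, convert to BRL at spot, deposit the BRL at 6.45%, and buy SGD forward at 3.0588 to cover the loan.
Arbitrage profit = |114,201,391.80 − 116,849,216.01| = BRL 2,647,824.

BRL 2,647,824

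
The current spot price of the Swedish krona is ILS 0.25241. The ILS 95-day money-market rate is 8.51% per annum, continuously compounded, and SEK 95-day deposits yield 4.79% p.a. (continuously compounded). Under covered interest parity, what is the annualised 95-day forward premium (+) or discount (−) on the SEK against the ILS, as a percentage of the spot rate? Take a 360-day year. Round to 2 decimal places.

+3.74%

T = 95/360 years.
F = S · g_ILS/g_SEK = 0.25241 × 1.022711/1.0127205 = 0.25490003.
(F − S)/S ÷ T = (0.25490003 − 0.25241)/0.25241/(95/360) = 0.037383 → 3.74%.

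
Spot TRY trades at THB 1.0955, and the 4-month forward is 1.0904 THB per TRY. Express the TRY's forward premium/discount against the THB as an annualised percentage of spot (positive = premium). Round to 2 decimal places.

-1.40%

T = 4/12 years.
TRY trades forward at -0.46554% vs spot over the period.
Annualise by dividing by T: -0.0046554 / (4/12) = -0.013966 → -1.40%.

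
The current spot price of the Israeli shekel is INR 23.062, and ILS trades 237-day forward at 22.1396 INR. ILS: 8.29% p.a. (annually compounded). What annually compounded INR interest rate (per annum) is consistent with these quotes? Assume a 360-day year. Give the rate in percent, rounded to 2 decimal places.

1.78%

T = 237/360 years.
By CIP, F/S equals the INR-to-ILS growth ratio: 22.1396/23.062 = 0.9600035.
The ILS side grows by (1 + 0.0829)^(237/360) = 1.0538303.
Hence g_INR = 1.0116808.
r = 1.0116808^(360/237) − 1 = 0.017797 → 1.78%.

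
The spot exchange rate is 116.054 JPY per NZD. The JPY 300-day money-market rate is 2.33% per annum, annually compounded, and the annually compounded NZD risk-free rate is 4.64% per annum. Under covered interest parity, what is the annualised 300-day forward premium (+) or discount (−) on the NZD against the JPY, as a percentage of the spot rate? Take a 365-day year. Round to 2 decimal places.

-2.21%

T = 300/365 years.
CIP forward (JPY per NZD) = 116.054 × 1.0191113/1.0379822 = 113.944095.
Annualised premium = (F − S)/S × (1/T) = (113.944095 − 116.054)/116.054 ÷ (300/365) = -2.21%.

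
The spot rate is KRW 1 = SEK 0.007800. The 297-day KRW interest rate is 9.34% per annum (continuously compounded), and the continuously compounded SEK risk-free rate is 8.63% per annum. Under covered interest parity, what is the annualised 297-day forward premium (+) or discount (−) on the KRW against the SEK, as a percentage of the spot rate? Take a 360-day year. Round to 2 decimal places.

-0.71%

T = 297/360 years.
F = S · g_SEK/g_KRW = 0.0078 × 1.0737933/1.0801015 = 0.007754445.
(F − S)/S ÷ T = (0.007754445 − 0.0078)/0.0078/(297/360) = -0.007079 → -0.71%.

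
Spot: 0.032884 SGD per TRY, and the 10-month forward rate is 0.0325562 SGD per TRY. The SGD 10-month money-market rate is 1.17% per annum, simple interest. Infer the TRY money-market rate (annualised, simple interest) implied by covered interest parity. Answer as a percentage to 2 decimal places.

T = 10/12 years.
F/S = 0.0325562/0.032884 = 0.9900316 = (growth of SGD) / (growth of TRY).
The SGD side grows by 1 + 0.0117×10/12 = 1.009750.
That pins the TRY growth at 1.0199169.
r = (1.0199169 − 1)/(10/12) = 0.023900 → 2.39%.

2.39%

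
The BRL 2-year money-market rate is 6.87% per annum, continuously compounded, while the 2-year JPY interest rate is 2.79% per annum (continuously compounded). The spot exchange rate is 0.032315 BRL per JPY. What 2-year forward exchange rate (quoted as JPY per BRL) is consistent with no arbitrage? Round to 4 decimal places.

T = 2 years.
Growth of 1 BRL over T: e^(0.0687×2) = 1.14728697.
Growth of 1 JPY over T: e^(0.0279×2) = 1.05738619.
So F = 0.032315 × 1.14728697 / 1.05738619 = 0.035062476 (BRL/JPY).
Quoted the other way: 1/0.035062476 = 28.5205 JPY per BRL.

28.5205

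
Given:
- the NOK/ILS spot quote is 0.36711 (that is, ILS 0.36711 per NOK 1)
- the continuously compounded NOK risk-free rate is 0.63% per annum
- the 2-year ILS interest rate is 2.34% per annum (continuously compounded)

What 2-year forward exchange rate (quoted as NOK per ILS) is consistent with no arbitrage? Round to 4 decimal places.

T = 2 years.
ILS accumulates by e^(0.0234×2) = 1.0479124.
NOK accumulates by e^(0.0063×2) = 1.0126797.
CIP: F = S · (grow ILS)/(grow NOK) = 0.36711 × 1.0479124/1.0126797 = 0.3798823 ILS per NOK.
Quoted the other way: 1/0.3798823 = 2.6324 NOK per ILS.

2.6324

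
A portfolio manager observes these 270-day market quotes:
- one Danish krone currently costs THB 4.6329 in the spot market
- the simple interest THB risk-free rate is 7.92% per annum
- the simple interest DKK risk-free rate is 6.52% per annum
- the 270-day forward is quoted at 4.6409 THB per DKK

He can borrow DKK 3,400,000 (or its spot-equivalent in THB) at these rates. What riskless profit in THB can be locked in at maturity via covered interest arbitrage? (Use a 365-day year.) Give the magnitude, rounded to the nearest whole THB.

THB 134,617

T = 270/365 years.
Invest the DKK and cover forward: 3,400,000 × 1.048230137 × 4.6409 = THB 16,540,086.23.
Convert at spot and invest in THB: 3,400,000 × 4.6329 × 1.0585863014 = THB 16,674,703.22.
The quoted forward undervalues DKK, so borrow DKK, convert to THB at spot, deposit the THB at 7.92%, and buy DKK forward at 4.6409 to cover the loan.
The gap between the two covered legs is THB 134,617.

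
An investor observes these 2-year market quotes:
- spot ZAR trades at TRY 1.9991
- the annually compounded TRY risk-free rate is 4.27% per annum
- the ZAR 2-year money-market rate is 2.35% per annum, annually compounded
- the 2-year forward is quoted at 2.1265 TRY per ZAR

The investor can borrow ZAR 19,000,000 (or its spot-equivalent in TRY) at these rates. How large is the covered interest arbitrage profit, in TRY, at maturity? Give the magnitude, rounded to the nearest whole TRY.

TRY 1,028,884

T = 2 years.
Route A — deposit ZAR, sell forward: 19,000,000 × 1.04755225 × 2.1265 = TRY 42,324,777.33.
Route B — convert at spot, deposit TRY: 19,000,000 × 1.9991 × 1.08722329 = TRY 41,295,893.50.
The quoted forward overvalues ZAR, so borrow TRY, buy ZAR at spot, deposit the ZAR at 2.35%, and sell the proceeds forward at 2.1265.
Profit = 42,324,777.33 − 41,295,893.50 = TRY 1,028,884.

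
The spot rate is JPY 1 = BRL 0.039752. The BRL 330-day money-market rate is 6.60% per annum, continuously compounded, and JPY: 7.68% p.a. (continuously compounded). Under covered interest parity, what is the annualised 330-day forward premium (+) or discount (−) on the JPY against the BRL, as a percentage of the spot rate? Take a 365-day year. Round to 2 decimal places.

T = 330/365 years.
F = S · g_BRL/g_JPY = 0.039752 × 1.0614875/1.071903 = 0.039365737.
(F − S)/S ÷ T = (0.039365737 − 0.039752)/0.039752/(330/365) = -0.010747 → -1.07%.

-1.07%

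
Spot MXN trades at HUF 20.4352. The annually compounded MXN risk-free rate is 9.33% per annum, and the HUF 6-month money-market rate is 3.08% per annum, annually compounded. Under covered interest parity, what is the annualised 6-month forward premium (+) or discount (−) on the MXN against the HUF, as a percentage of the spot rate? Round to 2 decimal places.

T = 6/12 years.
F = S · g_HUF/g_MXN = 20.4352 × 1.0152832/1.0456099 = 19.8425008.
(F − S)/S ÷ T = (19.8425008 − 20.4352)/20.4352/(6/12) = -0.058008 → -5.80%.

-5.80%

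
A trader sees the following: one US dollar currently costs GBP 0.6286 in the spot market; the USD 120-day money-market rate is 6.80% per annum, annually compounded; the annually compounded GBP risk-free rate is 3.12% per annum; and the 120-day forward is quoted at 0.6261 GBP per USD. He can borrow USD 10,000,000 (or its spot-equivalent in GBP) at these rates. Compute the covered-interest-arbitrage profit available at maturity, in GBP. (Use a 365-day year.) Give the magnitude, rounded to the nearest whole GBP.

GBP 48,078

T = 120/365 years.
Invest the USD and cover forward: 10,000,000 × 1.021864445 × 0.6261 = GBP 6,397,893.29.
Convert at spot and invest in GBP: 10,000,000 × 0.6286 × 1.010151954 = GBP 6,349,815.18.
The quoted forward overvalues USD, so borrow GBP, buy USD at spot, deposit the USD at 6.80%, and sell the proceeds forward at 0.6261.
The gap between the two covered legs is GBP 48,078.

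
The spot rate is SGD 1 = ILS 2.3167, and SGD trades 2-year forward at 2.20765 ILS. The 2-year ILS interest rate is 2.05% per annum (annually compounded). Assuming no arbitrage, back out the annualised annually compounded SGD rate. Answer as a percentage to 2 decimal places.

T = 2 years.
CIP gives F = S · g_ILS/g_SGD, so g_ILS/g_SGD = 2.20765/2.3167 = 0.9529287.
The ILS side grows by (1 + 0.0205)^2 = 1.0414202.
That pins the SGD growth at 1.0928627.
r = 1.0928627^(1/2) − 1 = 0.045401 → 4.54%.

4.54%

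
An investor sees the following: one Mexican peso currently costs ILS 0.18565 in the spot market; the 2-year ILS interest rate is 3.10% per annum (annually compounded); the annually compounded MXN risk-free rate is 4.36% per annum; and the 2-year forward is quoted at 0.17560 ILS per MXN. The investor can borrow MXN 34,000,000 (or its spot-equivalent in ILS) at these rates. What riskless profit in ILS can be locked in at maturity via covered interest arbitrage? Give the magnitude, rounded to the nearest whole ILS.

T = 2 years.
Invest the MXN and cover forward: 34,000,000 × 1.08910096 × 0.17560 = ILS 6,502,368.37.
Convert at spot and invest in ILS: 34,000,000 × 0.18565 × 1.062961 = ILS 6,709,516.13.
The quoted forward undervalues MXN, so borrow MXN, convert to ILS at spot, deposit the ILS at 3.10%, and buy MXN forward at 0.17560 to cover the loan.
Profit = 6,709,516.13 − 6,502,368.37 = ILS 207,148.

ILS 207,148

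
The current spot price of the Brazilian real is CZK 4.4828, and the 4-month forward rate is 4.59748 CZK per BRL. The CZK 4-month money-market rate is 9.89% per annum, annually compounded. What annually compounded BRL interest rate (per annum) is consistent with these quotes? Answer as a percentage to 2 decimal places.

1.87%

T = 4/12 years.
By CIP, F/S equals the CZK-to-BRL growth ratio: 4.59748/4.4828 = 1.0255822.
CZK growth factor: (1 + 0.0989)^(4/12) = 1.0319359.
Hence g_BRL = 1.0061952.
Annualise: 1.0061952^(12/4) − 1 = 0.018701 = 1.87%.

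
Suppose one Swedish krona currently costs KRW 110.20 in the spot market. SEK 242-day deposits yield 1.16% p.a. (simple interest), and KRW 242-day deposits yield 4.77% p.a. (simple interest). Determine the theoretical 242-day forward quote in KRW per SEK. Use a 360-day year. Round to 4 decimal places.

112.8536

T = 242/360 years.
KRW accumulates by 1 + 0.0477×242/360 = 1.032065.
Growth of 1 SEK over T: 1 + 0.0116×242/360 = 1.007797778.
CIP: F = S · (grow KRW)/(grow SEK) = 110.2 × 1.032065/1.007797778 = 112.853556 KRW per SEK.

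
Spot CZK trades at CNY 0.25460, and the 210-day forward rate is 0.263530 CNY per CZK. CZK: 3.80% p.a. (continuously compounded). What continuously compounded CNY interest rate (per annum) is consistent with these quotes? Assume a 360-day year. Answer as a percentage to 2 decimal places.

9.71%

T = 210/360 years.
By CIP, F/S equals the CNY-to-CZK growth ratio: 0.26353/0.2546 = 1.0350746.
CZK growth factor: e^(0.0380×210/360) = 1.0224142.
That pins the CNY growth at 1.058275.
Take logs: ln 1.058275 / (210/360) = 0.097098, so 9.71%.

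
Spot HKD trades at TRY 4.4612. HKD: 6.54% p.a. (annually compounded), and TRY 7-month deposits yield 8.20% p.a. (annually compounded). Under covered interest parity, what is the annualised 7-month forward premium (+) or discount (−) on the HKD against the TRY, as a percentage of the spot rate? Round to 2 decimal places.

T = 7/12 years.
F = S · g_TRY/g_HKD = 4.4612 × 1.0470463/1.0376457 = 4.5016165.
(F − S)/S ÷ T = (4.5016165 − 4.4612)/4.4612/(7/12) = 0.015531 → 1.55%.

+1.55%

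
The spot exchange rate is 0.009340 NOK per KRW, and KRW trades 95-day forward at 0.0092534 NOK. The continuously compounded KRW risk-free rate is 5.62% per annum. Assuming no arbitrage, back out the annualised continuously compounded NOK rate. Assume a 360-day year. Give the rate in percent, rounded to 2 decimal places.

2.09%

T = 95/360 years.
F/S = 0.0092534/0.00934 = 0.9907281 = (growth of NOK) / (growth of KRW).
The KRW side grows by e^(0.0562×95/360) = 1.0149411.
So the NOK growth factor = 1.0055307.
r = ln(1.0055307)/(95/360) = 0.020901 → 2.09%.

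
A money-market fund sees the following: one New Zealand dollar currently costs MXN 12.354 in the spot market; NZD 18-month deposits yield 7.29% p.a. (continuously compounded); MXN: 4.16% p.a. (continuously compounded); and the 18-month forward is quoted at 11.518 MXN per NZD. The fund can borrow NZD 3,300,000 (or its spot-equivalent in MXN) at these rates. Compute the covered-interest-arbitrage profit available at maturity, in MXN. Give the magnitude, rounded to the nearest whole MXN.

T = 18/12 years.
Route A — deposit NZD, sell forward: 3,300,000 × 1.1155527255 × 11.518 = MXN 42,401,489.76.
Route B — convert at spot, deposit MXN: 3,300,000 × 12.354 × 1.0643880148 = MXN 43,393,183.46.
The quoted forward undervalues NZD, so borrow NZD, convert to MXN at spot, deposit the MXN at 4.16%, and buy NZD forward at 11.518 to cover the loan.
Arbitrage profit = |42,401,489.76 − 43,393,183.46| = MXN 991,694.

MXN 991,694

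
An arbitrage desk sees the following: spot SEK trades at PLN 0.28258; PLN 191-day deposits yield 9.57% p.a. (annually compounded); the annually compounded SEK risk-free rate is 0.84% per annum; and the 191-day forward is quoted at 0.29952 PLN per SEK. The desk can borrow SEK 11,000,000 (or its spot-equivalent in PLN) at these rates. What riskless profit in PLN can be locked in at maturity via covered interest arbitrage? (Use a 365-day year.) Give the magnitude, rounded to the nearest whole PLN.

T = 191/365 years.
Keep in SEK, deliver into the forward: 11,000,000·1.004386852·0.29952 = PLN 3,309,173.45.
Swap to PLN now, deposit: 11,000,000·0.28258·1.048987124 = PLN 3,260,650.60.
The quoted forward overvalues SEK, so borrow PLN, buy SEK at spot, deposit the SEK at 0.84%, and sell the proceeds forward at 0.29952.
The gap between the two covered legs is PLN 48,523.

PLN 48,523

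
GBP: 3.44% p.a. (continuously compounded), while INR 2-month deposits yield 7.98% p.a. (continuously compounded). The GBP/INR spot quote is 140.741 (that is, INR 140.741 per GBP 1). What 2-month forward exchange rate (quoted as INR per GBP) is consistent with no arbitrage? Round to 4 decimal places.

T = 2/12 years.
INR growth factor: e^(0.0798×2/12) = 1.013388838.
GBP accumulates by e^(0.0344×2/12) = 1.0057498.
CIP: F = S · (grow INR)/(grow GBP) = 140.741 × 1.013388838/1.0057498 = 141.809979 INR per GBP.

141.8100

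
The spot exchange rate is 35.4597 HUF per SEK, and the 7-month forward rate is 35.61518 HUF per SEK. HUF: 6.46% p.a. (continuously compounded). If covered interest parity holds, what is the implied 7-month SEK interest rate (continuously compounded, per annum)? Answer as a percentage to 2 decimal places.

T = 7/12 years.
CIP gives F = S · g_HUF/g_SEK, so g_HUF/g_SEK = 35.61518/35.4597 = 1.0043847.
The HUF side grows by e^(0.0646×7/12) = 1.0384024.
That pins the SEK growth at 1.0338692.
Take logs: ln 1.0338692 / (7/12) = 0.057100, so 5.71%.

5.71%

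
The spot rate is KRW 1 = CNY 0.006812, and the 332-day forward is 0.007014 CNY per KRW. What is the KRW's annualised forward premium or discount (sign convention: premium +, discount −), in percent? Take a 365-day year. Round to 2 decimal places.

T = 332/365 years.
Period premium: (0.007014 − 0.006812)/0.006812 = 0.0296536.
×(1/T) gives 3.26% p.a.

+3.26%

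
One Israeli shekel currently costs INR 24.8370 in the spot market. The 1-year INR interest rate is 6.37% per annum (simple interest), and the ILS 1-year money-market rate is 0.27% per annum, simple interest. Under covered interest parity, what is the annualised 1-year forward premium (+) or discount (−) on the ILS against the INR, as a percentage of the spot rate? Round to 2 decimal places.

+6.08%

T = 1 year.
No-arbitrage forward: 24.837 × 1.063700 / 1.002700 = 26.3479774 INR/ILS.
(F − S)/S ÷ T = (26.3479774 − 24.837)/24.837/1 = 0.060836 → 6.08%.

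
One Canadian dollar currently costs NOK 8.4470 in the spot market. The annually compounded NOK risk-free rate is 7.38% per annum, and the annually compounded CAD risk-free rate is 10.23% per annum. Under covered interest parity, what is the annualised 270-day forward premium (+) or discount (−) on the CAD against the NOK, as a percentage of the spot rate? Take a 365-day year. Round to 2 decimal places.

-2.59%

T = 270/365 years.
CIP forward (NOK per CAD) = 8.447 × 1.0540831/1.0747075 = 8.2848961.
Annualised premium = (F − S)/S × (1/T) = (8.2848961 − 8.447)/8.447 ÷ (270/365) = -2.59%.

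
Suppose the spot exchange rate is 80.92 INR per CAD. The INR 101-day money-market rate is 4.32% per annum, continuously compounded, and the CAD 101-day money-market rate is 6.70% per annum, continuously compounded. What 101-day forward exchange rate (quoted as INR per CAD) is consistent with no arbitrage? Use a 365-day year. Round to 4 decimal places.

80.3888

T = 101/365 years.
INR growth factor: e^(0.0432×101/365) = 1.01202571.
CAD growth factor: e^(0.0670×101/365) = 1.01871265.
So F = 80.92 × 1.01202571 / 1.01871265 = 80.388832 (INR/CAD).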